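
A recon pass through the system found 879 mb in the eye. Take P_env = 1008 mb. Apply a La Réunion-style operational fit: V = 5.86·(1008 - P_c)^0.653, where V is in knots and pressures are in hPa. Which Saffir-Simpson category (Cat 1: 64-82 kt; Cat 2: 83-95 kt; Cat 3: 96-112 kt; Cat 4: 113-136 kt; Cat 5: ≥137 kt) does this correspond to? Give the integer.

ΔP = 1008 − 879 = 129 mb.
V ≈ 5.86 × 129^0.653 = 5.86 × 23.89 ≈ 140 kt.
140 kt falls in the Category 5 band.

5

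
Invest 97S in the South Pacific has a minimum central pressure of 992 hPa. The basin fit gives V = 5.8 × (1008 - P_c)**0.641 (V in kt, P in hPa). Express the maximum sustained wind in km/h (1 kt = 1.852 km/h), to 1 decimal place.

ΔP = 1008 − 992 = 16 hPa.
V ≈ 5.8 × 16^0.641 = 5.8 × 5.913 ≈ 34.298 kt.
34.298 × 1.852 ≈ 63.52 km/h → 63.5 km/h.

63.5 km/h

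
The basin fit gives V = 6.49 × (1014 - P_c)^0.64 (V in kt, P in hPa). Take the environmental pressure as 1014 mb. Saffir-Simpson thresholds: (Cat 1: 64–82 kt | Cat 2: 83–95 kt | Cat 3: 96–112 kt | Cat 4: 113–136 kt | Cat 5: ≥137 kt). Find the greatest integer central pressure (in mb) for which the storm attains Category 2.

Category 2 begins at V = 83 kt.
Required ΔP = (83/6.49)^(1/0.64) = 12.789^1.562 ≈ 53.63 mb.
P_c ≤ 1014 − 53.63 = 960.37, so the highest integer P_c is 960 mb.

960 mb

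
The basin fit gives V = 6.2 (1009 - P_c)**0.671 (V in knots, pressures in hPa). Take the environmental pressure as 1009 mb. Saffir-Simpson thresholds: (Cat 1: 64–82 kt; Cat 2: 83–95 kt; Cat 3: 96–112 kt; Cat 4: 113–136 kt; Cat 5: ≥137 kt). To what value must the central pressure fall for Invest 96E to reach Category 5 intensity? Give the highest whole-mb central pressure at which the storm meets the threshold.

908 mb

Category 5 begins at V = 137 kt.
Required ΔP = (137/6.2)^(1/0.671) = 22.097^1.490 ≈ 100.80 mb.
P_c ≤ 1009 − 100.80 = 908.20, so the highest integer P_c is 908 mb.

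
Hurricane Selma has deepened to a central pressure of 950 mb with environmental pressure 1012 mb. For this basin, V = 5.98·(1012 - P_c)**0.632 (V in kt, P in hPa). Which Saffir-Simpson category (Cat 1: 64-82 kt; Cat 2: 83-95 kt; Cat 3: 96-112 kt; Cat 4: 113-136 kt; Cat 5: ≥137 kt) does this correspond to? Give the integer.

1

ΔP = 1012 − 950 = 62 mb.
V ≈ 5.98 × 62^0.632 = 5.98 × 13.58 ≈ 81 kt.
81 kt falls in the Category 1 band.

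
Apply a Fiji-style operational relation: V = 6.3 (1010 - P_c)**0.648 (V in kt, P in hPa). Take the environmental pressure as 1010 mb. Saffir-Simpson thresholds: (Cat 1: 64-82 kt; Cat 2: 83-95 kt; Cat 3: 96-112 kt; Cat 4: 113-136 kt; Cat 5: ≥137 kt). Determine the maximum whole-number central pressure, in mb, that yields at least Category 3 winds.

943 mb

Category 3 begins at V = 96 kt.
Required ΔP = (96/6.3)^(1/0.648) = 15.238^1.543 ≈ 66.91 mb.
P_c ≤ 1010 − 66.91 = 943.09, so the highest integer P_c is 943 mb.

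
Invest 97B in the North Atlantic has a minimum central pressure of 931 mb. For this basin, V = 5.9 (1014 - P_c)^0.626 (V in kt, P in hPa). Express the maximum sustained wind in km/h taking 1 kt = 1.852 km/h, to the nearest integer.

ΔP = 1014 − 931 = 83 mb.
V ≈ 5.9 × 83^0.626 = 5.9 × 15.898 ≈ 93.798 kt.
93.798 × 1.852 ≈ 173.71 km/h → 174 km/h.

174 km/h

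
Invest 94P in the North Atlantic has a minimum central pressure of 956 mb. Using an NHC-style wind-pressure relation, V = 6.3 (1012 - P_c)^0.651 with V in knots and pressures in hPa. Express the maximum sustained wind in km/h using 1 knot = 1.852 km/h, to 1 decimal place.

ΔP = 1012 − 956 = 56 mb.
V ≈ 6.3 × 56^0.651 = 6.3 × 13.743 ≈ 86.579 kt.
86.579 × 1.852 ≈ 160.34 km/h → 160.3 km/h.

160.3 km/h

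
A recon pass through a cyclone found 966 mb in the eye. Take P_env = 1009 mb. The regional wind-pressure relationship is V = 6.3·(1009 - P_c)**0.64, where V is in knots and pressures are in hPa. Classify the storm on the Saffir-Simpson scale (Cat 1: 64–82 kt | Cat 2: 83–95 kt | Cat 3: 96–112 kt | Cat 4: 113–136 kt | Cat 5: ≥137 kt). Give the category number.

1

ΔP = 1009 − 966 = 43 mb.
V ≈ 6.3 × 43^0.64 = 6.3 × 11.10 ≈ 70 kt.
70 kt falls in the Category 1 band.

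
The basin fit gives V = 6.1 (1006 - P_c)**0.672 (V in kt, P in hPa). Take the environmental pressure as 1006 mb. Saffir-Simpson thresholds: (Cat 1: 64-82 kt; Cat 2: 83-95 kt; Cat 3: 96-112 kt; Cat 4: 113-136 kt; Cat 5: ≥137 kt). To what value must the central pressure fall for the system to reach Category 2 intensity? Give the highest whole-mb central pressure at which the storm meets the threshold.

957 mb

Category 2 begins at V = 83 kt.
Required ΔP = (83/6.1)^(1/0.672) = 13.607^1.488 ≈ 48.65 mb.
P_c ≤ 1006 − 48.65 = 957.35, so the highest integer P_c is 957 mb.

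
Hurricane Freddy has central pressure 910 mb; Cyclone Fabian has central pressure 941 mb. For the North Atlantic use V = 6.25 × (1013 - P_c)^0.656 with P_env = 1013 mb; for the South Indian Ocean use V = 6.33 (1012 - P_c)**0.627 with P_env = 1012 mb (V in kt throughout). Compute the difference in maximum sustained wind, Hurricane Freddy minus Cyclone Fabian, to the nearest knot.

39 kt

Hurricane Freddy: ΔP = 103; V ≈ 6.25 × 103^0.656 ≈ 130.71 kt.
Cyclone Fabian: ΔP = 71; V ≈ 6.33 × 71^0.627 ≈ 91.65 kt.
Difference ≈ 130.71 − 91.65 = 39.06 → 39 kt.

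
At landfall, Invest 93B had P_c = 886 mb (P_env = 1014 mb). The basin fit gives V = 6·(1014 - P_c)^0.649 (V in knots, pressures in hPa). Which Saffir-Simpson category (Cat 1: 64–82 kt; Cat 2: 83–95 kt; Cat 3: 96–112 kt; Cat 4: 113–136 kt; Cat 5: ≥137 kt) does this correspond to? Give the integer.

ΔP = 1014 − 886 = 128 mb.
V ≈ 6 × 128^0.649 = 6 × 23.31 ≈ 140 kt.
140 kt falls in the Category 5 band.

5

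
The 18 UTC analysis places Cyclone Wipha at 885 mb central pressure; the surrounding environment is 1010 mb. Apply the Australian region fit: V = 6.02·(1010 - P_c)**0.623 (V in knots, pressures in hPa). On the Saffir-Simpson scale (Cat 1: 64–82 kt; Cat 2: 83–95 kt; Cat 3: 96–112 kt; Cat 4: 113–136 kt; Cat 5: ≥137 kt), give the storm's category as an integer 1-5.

4

ΔP = 1010 − 885 = 125 mb.
V ≈ 6.02 × 125^0.623 = 6.02 × 20.25 ≈ 122 kt.
122 kt falls in the Category 4 band.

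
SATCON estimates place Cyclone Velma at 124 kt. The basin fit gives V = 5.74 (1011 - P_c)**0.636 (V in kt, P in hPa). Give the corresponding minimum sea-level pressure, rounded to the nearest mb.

ΔP = (V / 5.74)^(1/0.636) = (124/5.74)^1.572.
124/5.74 = 21.603; 21.603^1.572 ≈ 125.40 mb.
P_c = 1011 − 125.40 = 885.60 ≈ 886 mb.

886 mb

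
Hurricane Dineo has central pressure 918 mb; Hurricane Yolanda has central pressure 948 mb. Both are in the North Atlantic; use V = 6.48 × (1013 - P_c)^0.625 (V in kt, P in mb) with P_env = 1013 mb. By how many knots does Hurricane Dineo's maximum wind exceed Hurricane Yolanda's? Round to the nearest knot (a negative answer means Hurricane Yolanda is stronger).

Hurricane Dineo: ΔP = 95; V ≈ 6.48 × 95^0.625 ≈ 111.60 kt.
Hurricane Yolanda: ΔP = 65; V ≈ 6.48 × 65^0.625 ≈ 88.03 kt.
Difference ≈ 111.60 − 88.03 = 23.57 → 24 kt.

24 kt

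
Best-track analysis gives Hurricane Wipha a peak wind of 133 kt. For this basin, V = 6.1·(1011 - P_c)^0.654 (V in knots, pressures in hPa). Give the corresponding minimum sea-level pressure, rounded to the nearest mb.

ΔP = (V / 6.1)^(1/0.654) = (133/6.1)^1.529.
133/6.1 = 21.803; 21.803^1.529 ≈ 111.34 mb.
P_c = 1011 − 111.34 = 899.66 ≈ 900 mb.

900 mb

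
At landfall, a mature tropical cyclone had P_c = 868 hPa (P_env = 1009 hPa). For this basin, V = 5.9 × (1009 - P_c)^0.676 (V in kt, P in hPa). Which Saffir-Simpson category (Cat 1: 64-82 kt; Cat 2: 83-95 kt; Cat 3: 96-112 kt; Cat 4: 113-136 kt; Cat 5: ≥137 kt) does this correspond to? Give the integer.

5

ΔP = 1009 − 868 = 141 hPa.
V ≈ 5.9 × 141^0.676 = 5.9 × 28.37 ≈ 167 kt.
167 kt falls in the Category 5 band.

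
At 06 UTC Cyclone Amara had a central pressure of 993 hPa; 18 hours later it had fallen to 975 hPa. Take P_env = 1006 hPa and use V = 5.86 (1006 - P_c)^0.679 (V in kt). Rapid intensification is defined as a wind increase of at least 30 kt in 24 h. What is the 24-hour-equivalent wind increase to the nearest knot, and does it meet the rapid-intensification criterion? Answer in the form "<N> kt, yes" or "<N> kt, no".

V₁: ΔP = 13, V ≈ 5.86 × 13^0.679 ≈ 33.44 kt.
V₂: ΔP = 31, V ≈ 5.86 × 31^0.679 ≈ 60.33 kt.
ΔV over 18 h = 26.89 kt → 24 h equivalent = 26.89 × 24/18 ≈ 35.85 kt.
36 kt ≥ 30 kt ⇒ rapid intensification.

36 kt, yes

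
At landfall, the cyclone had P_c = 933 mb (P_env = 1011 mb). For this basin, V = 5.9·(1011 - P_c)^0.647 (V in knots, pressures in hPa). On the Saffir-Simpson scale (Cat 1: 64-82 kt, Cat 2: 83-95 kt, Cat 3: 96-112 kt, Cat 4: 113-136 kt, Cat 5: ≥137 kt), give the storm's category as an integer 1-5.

ΔP = 1011 − 933 = 78 mb.
V ≈ 5.9 × 78^0.647 = 5.9 × 16.76 ≈ 99 kt.
99 kt falls in the Category 3 band.

3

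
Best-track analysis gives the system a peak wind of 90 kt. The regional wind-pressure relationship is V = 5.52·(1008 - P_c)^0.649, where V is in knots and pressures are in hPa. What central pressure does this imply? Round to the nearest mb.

934 mb

ΔP = (V / 5.52)^(1/0.649) = (90/5.52)^1.541.
90/5.52 = 16.304; 16.304^1.541 ≈ 73.78 mb.
P_c = 1008 − 73.78 = 934.22 ≈ 934 mb.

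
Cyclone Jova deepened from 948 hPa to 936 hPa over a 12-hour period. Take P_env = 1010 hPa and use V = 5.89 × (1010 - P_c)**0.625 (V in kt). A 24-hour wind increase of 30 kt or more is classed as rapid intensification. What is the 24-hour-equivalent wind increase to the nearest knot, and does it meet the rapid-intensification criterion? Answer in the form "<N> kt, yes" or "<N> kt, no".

18 kt, no

V₁: ΔP = 62, V ≈ 5.89 × 62^0.625 ≈ 77.69 kt.
V₂: ΔP = 74, V ≈ 5.89 × 74^0.625 ≈ 86.77 kt.
ΔV over 12 h = 9.08 kt → 24 h equivalent = 9.08 × 24/12 ≈ 18.16 kt.
18 kt < 30 kt ⇒ not rapid intensification.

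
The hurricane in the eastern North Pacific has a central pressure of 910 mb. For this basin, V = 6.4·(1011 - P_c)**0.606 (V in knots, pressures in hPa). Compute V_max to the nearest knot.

ΔP = 1011 − 910 = 101 mb.
101^0.606 ≈ 16.392.
V ≈ 6.4 × 16.392 ≈ 104.9 kt.

105 kt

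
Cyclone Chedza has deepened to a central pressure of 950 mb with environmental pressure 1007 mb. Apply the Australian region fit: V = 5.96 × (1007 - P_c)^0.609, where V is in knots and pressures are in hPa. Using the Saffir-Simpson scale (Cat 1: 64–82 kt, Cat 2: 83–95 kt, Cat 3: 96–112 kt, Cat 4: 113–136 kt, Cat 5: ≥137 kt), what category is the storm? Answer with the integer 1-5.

1

ΔP = 1007 − 950 = 57 mb.
V ≈ 5.96 × 57^0.609 = 5.96 × 11.73 ≈ 70 kt.
70 kt falls in the Category 1 band.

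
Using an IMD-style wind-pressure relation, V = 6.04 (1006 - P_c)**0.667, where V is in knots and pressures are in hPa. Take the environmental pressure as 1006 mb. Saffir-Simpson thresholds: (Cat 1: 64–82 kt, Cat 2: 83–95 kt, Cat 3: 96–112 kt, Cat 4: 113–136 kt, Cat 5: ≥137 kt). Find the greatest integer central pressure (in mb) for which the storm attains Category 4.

925 mb

Category 4 begins at V = 113 kt.
Required ΔP = (113/6.04)^(1/0.667) = 18.709^1.499 ≈ 80.74 mb.
P_c ≤ 1006 − 80.74 = 925.26, so the highest integer P_c is 925 mb.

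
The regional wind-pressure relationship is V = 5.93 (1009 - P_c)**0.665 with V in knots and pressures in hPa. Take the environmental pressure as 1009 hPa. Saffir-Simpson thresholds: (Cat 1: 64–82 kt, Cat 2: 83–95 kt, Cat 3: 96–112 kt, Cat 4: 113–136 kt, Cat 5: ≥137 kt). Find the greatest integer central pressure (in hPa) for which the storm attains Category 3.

943 hPa

Category 3 begins at V = 96 kt.
Required ΔP = (96/5.93)^(1/0.665) = 16.189^1.504 ≈ 65.82 hPa.
P_c ≤ 1009 − 65.82 = 943.18, so the highest integer P_c is 943 hPa.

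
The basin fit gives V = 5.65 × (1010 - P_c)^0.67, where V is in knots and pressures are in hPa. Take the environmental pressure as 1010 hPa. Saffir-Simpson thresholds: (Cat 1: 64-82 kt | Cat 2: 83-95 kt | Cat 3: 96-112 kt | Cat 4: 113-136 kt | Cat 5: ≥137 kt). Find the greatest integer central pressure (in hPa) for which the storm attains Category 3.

941 hPa

Category 3 begins at V = 96 kt.
Required ΔP = (96/5.65)^(1/0.67) = 16.991^1.493 ≈ 68.57 hPa.
P_c ≤ 1010 − 68.57 = 941.43, so the highest integer P_c is 941 hPa.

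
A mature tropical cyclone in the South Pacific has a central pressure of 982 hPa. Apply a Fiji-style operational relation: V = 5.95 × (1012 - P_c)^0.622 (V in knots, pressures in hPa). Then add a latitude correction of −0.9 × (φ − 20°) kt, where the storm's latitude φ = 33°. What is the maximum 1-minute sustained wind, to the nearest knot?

38 kt

ΔP = 1012 − 982 = 30 hPa.
30^0.622 ≈ 8.294.
V ≈ 5.95 × 8.294 ≈ 49.3 kt.
Latitude correction: −0.9 × (33 − 20) = -11.7 kt.
Corrected V ≈ 37.6 kt → 38 kt.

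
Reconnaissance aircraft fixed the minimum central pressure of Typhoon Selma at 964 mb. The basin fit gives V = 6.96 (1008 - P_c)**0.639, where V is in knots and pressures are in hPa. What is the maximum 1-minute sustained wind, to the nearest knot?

ΔP = 1008 − 964 = 44 mb.
44^0.639 ≈ 11.224.
V ≈ 6.96 × 11.224 ≈ 78.1 kt.

78 kt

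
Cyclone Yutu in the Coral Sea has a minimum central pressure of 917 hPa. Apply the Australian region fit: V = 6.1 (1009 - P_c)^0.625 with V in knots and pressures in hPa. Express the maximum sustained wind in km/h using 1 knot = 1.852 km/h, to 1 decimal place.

190.7 km/h

ΔP = 1009 − 917 = 92 hPa.
V ≈ 6.1 × 92^0.625 = 6.1 × 16.880 ≈ 102.967 kt.
102.967 × 1.852 ≈ 190.69 km/h → 190.7 km/h.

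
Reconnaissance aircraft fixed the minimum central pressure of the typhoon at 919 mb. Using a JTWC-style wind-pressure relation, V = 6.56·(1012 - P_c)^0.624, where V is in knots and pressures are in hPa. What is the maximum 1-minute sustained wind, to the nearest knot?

ΔP = 1012 − 919 = 93 mb.
93^0.624 ≈ 16.917.
V ≈ 6.56 × 16.917 ≈ 111.0 kt.

111 kt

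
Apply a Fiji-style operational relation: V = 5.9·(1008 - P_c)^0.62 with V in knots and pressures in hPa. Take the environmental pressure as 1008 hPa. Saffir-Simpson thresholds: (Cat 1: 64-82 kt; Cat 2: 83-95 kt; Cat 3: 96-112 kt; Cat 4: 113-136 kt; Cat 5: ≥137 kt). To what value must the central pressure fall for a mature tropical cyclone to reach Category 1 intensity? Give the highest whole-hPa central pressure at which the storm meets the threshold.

Category 1 begins at V = 64 kt.
Required ΔP = (64/5.9)^(1/0.62) = 10.847^1.613 ≈ 46.76 hPa.
P_c ≤ 1008 − 46.76 = 961.24, so the highest integer P_c is 961 hPa.

961 hPa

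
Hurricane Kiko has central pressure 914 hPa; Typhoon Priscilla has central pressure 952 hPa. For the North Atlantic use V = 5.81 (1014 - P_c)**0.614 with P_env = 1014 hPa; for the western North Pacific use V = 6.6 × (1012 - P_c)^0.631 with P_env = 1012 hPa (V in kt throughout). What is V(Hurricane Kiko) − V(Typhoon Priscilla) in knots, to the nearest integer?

11 kt

Hurricane Kiko: ΔP = 100; V ≈ 5.81 × 100^0.614 ≈ 98.21 kt.
Typhoon Priscilla: ΔP = 60; V ≈ 6.6 × 60^0.631 ≈ 87.41 kt.
Difference ≈ 98.21 − 87.41 = 10.80 → 11 kt.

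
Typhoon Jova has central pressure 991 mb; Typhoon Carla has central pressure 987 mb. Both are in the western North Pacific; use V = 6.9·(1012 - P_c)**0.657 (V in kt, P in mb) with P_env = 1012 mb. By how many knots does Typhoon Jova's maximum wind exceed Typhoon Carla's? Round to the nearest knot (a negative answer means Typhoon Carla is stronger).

-6 kt

Typhoon Jova: ΔP = 21; V ≈ 6.9 × 21^0.657 ≈ 51.00 kt.
Typhoon Carla: ΔP = 25; V ≈ 6.9 × 25^0.657 ≈ 57.19 kt.
Difference ≈ 51.00 − 57.19 = -6.19 → -6 kt.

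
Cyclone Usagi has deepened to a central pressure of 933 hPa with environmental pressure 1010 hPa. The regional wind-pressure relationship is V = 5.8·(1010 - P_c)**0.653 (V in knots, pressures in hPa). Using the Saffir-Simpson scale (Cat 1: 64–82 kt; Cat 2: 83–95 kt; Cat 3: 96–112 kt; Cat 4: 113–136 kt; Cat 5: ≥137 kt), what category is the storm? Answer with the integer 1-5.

3

ΔP = 1010 − 933 = 77 hPa.
V ≈ 5.8 × 77^0.653 = 5.8 × 17.06 ≈ 99 kt.
99 kt falls in the Category 3 band.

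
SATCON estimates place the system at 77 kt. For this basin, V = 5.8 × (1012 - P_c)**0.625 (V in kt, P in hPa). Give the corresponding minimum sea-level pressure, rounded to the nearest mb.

949 mb

ΔP = (V / 5.8)^(1/0.625) = (77/5.8)^1.600.
77/5.8 = 13.276; 13.276^1.600 ≈ 62.65 mb.
P_c = 1012 − 62.65 = 949.35 ≈ 949 mb.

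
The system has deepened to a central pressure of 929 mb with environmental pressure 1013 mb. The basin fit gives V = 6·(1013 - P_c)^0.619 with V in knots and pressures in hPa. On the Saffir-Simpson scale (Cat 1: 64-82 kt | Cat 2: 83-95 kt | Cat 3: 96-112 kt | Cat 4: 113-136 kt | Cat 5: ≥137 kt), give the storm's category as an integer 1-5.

2

ΔP = 1013 − 929 = 84 mb.
V ≈ 6 × 84^0.619 = 6 × 15.53 ≈ 93 kt.
93 kt falls in the Category 2 band.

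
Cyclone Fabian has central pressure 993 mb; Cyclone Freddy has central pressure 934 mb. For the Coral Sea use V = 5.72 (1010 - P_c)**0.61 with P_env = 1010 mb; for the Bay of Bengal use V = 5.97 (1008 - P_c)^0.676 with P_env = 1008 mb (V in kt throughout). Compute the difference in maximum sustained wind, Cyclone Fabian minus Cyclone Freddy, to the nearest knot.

Cyclone Fabian: ΔP = 17; V ≈ 5.72 × 17^0.61 ≈ 32.21 kt.
Cyclone Freddy: ΔP = 74; V ≈ 5.97 × 74^0.676 ≈ 109.54 kt.
Difference ≈ 32.21 − 109.54 = -77.33 → -77 kt.

-77 kt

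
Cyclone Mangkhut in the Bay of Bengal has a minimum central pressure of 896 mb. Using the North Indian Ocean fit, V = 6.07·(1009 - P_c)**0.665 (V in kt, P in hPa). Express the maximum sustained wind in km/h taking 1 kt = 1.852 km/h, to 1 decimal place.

ΔP = 1009 − 896 = 113 mb.
V ≈ 6.07 × 113^0.665 = 6.07 × 23.190 ≈ 140.762 kt.
140.762 × 1.852 ≈ 260.69 km/h → 260.7 km/h.

260.7 km/h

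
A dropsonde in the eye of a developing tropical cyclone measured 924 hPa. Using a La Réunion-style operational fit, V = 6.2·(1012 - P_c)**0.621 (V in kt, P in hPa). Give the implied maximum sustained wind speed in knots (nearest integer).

100 kt

ΔP = 1012 − 924 = 88 hPa.
88^0.621 ≈ 16.126.
V ≈ 6.2 × 16.126 ≈ 100.0 kt.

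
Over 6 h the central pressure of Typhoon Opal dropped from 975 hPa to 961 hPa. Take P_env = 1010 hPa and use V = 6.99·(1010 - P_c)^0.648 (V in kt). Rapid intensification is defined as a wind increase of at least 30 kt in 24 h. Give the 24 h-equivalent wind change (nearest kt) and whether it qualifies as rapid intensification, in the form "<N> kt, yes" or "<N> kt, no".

68 kt, yes

V₁: ΔP = 35, V ≈ 6.99 × 35^0.648 ≈ 69.99 kt.
V₂: ΔP = 49, V ≈ 6.99 × 49^0.648 ≈ 87.04 kt.
ΔV over 6 h = 17.05 kt → 24 h equivalent = 17.05 × 24/6 ≈ 68.20 kt.
68 kt ≥ 30 kt ⇒ rapid intensification.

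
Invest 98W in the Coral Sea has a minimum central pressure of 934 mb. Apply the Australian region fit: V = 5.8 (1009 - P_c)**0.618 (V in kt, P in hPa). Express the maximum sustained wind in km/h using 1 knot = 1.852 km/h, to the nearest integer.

155 km/h

ΔP = 1009 − 934 = 75 mb.
V ≈ 5.8 × 75^0.618 = 5.8 × 14.414 ≈ 83.602 kt.
83.602 × 1.852 ≈ 154.83 km/h → 155 km/h.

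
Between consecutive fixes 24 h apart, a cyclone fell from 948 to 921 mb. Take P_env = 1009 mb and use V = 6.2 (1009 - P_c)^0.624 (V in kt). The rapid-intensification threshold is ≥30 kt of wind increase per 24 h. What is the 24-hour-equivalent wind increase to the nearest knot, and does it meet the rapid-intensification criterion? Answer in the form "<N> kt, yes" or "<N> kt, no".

V₁: ΔP = 61, V ≈ 6.2 × 61^0.624 ≈ 80.62 kt.
V₂: ΔP = 88, V ≈ 6.2 × 88^0.624 ≈ 101.33 kt.
ΔV over 24 h = 20.71 kt → 24 h equivalent = 20.71 × 24/24 ≈ 20.71 kt.
21 kt < 30 kt ⇒ not rapid intensification.

21 kt, no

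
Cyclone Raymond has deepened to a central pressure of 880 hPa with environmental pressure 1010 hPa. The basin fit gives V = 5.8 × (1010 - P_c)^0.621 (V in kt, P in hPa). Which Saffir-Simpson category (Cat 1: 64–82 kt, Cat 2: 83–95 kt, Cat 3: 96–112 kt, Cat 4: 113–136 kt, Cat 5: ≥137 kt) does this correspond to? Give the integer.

4

ΔP = 1010 − 880 = 130 hPa.
V ≈ 5.8 × 130^0.621 = 5.8 × 20.55 ≈ 119 kt.
119 kt falls in the Category 4 band.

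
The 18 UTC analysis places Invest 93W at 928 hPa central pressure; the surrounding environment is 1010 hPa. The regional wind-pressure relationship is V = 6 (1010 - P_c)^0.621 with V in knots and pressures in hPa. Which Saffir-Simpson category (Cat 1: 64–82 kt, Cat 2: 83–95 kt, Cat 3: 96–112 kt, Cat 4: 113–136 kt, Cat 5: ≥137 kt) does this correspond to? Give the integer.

ΔP = 1010 − 928 = 82 hPa.
V ≈ 6 × 82^0.621 = 6 × 15.43 ≈ 93 kt.
93 kt falls in the Category 2 band.

2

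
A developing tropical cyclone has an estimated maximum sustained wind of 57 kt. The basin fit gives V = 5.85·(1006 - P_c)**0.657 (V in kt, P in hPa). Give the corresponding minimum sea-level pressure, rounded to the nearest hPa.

ΔP = (V / 5.85)^(1/0.657) = (57/5.85)^1.522.
57/5.85 = 9.744; 9.744^1.522 ≈ 31.98 hPa.
P_c = 1006 − 31.98 = 974.02 ≈ 974 hPa.

974 hPa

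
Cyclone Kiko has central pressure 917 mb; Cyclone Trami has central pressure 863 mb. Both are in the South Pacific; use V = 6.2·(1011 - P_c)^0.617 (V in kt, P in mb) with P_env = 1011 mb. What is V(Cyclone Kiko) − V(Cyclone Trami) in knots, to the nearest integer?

-33 kt

Cyclone Kiko: ΔP = 94; V ≈ 6.2 × 94^0.617 ≈ 102.28 kt.
Cyclone Trami: ΔP = 148; V ≈ 6.2 × 148^0.617 ≈ 135.35 kt.
Difference ≈ 102.28 − 135.35 = -33.07 → -33 kt.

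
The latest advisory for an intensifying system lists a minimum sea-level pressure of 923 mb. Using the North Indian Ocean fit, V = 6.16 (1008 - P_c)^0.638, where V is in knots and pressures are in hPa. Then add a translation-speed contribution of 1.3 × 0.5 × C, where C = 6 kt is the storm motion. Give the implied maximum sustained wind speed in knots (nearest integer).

ΔP = 1008 − 923 = 85 mb.
85^0.638 ≈ 17.020.
V ≈ 6.16 × 17.020 ≈ 104.8 kt.
Translation term: 1.3 × 0.5 × 6 = 3.9 kt.
Corrected V ≈ 108.7 kt → 109 kt.

109 kt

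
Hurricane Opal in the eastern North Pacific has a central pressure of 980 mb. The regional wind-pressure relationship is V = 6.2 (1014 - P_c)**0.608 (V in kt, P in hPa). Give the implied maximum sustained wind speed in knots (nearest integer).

53 kt

ΔP = 1014 − 980 = 34 mb.
34^0.608 ≈ 8.534.
V ≈ 6.2 × 8.534 ≈ 52.9 kt.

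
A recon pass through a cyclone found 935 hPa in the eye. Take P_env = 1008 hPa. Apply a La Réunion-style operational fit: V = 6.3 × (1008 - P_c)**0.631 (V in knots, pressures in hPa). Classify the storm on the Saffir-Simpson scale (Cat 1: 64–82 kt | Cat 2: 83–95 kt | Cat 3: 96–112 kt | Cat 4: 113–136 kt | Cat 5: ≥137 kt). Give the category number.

ΔP = 1008 − 935 = 73 hPa.
V ≈ 6.3 × 73^0.631 = 6.3 × 14.99 ≈ 94 kt.
94 kt falls in the Category 2 band.

2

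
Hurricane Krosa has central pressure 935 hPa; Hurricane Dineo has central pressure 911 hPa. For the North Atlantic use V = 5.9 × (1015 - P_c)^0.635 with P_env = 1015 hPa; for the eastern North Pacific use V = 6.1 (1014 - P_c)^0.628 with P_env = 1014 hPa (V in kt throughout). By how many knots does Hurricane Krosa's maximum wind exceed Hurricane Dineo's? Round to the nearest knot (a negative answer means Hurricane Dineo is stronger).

Hurricane Krosa: ΔP = 80; V ≈ 5.9 × 80^0.635 ≈ 95.35 kt.
Hurricane Dineo: ΔP = 103; V ≈ 6.1 × 103^0.628 ≈ 112.04 kt.
Difference ≈ 95.35 − 112.04 = -16.69 → -17 kt.

-17 kt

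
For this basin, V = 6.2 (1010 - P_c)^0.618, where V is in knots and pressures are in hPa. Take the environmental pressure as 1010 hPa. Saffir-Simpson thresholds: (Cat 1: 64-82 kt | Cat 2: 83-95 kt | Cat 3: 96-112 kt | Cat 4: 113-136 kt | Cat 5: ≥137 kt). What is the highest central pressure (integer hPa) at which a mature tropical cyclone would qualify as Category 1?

966 hPa

Category 1 begins at V = 64 kt.
Required ΔP = (64/6.2)^(1/0.618) = 10.323^1.618 ≈ 43.70 hPa.
P_c ≤ 1010 − 43.70 = 966.30, so the highest integer P_c is 966 hPa.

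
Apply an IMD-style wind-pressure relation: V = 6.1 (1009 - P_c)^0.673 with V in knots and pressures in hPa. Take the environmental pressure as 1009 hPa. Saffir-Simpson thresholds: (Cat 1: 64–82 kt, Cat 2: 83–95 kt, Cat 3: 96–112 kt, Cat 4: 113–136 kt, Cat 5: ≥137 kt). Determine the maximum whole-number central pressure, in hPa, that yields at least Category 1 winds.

976 hPa

Category 1 begins at V = 64 kt.
Required ΔP = (64/6.1)^(1/0.673) = 10.492^1.486 ≈ 32.87 hPa.
P_c ≤ 1009 − 32.87 = 976.13, so the highest integer P_c is 976 hPa.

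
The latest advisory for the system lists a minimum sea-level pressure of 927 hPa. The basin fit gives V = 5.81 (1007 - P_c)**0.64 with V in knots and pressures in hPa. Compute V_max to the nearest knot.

96 kt

ΔP = 1007 − 927 = 80 hPa.
80^0.64 ≈ 16.519.
V ≈ 5.81 × 16.519 ≈ 96.0 kt.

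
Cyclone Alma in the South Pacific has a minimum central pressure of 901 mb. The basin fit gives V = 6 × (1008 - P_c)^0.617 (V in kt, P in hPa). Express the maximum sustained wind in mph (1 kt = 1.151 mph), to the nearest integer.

ΔP = 1008 − 901 = 107 mb.
V ≈ 6 × 107^0.617 = 6 × 17.870 ≈ 107.221 kt.
107.221 × 1.151 ≈ 123.41 mph → 123 mph.

123 mph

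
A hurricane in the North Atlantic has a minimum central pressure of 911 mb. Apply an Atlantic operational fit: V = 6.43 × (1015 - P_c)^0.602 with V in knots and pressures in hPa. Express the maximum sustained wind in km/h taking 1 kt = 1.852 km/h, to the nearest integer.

195 km/h

ΔP = 1015 − 911 = 104 mb.
V ≈ 6.43 × 104^0.602 = 6.43 × 16.378 ≈ 105.309 kt.
105.309 × 1.852 ≈ 195.03 km/h → 195 km/h.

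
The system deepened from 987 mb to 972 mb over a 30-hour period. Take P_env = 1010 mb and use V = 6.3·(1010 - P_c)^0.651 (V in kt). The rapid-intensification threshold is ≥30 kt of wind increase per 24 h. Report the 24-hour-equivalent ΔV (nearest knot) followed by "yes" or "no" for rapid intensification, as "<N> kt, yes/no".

V₁: ΔP = 23, V ≈ 6.3 × 23^0.651 ≈ 48.51 kt.
V₂: ΔP = 38, V ≈ 6.3 × 38^0.651 ≈ 67.26 kt.
ΔV over 30 h = 18.75 kt → 24 h equivalent = 18.75 × 24/30 ≈ 15.00 kt.
15 kt < 30 kt ⇒ not rapid intensification.

15 kt, no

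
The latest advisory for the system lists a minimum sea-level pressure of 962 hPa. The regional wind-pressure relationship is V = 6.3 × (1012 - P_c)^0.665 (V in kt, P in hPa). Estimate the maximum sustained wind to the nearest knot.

85 kt

ΔP = 1012 − 962 = 50 hPa.
50^0.665 ≈ 13.484.
V ≈ 6.3 × 13.484 ≈ 84.9 kt.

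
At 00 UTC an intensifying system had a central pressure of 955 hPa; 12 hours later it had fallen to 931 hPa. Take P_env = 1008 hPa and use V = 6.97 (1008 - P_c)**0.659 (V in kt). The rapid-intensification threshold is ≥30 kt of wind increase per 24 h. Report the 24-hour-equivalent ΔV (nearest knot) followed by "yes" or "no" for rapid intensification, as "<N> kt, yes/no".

V₁: ΔP = 53, V ≈ 6.97 × 53^0.659 ≈ 95.40 kt.
V₂: ΔP = 77, V ≈ 6.97 × 77^0.659 ≈ 122.02 kt.
ΔV over 12 h = 26.62 kt → 24 h equivalent = 26.62 × 24/12 ≈ 53.24 kt.
53 kt ≥ 30 kt ⇒ rapid intensification.

53 kt, yes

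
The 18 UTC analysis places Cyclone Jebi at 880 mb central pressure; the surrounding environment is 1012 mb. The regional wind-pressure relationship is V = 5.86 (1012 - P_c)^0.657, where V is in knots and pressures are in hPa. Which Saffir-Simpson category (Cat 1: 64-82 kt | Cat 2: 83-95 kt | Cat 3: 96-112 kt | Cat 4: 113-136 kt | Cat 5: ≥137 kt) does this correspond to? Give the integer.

5

ΔP = 1012 − 880 = 132 mb.
V ≈ 5.86 × 132^0.657 = 5.86 × 24.73 ≈ 145 kt.
145 kt falls in the Category 5 band.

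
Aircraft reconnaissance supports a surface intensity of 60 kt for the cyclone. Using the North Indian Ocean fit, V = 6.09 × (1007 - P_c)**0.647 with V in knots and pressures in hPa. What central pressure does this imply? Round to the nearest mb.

973 mb

ΔP = (V / 6.09)^(1/0.647) = (60/6.09)^1.546.
60/6.09 = 9.852; 9.852^1.546 ≈ 34.32 mb.
P_c = 1007 − 34.32 = 972.68 ≈ 973 mb.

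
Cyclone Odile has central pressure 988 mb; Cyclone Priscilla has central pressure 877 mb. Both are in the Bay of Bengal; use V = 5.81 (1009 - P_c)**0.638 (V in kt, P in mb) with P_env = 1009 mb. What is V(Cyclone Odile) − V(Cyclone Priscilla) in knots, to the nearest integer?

Cyclone Odile: ΔP = 21; V ≈ 5.81 × 21^0.638 ≈ 40.53 kt.
Cyclone Priscilla: ΔP = 132; V ≈ 5.81 × 132^0.638 ≈ 130.95 kt.
Difference ≈ 40.53 − 130.95 = -90.42 → -90 kt.

-90 kt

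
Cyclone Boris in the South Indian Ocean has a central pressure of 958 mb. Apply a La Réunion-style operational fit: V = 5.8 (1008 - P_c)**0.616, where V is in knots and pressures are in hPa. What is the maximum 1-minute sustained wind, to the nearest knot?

ΔP = 1008 − 958 = 50 mb.
50^0.616 ≈ 11.132.
V ≈ 5.8 × 11.132 ≈ 64.6 kt.

65 kt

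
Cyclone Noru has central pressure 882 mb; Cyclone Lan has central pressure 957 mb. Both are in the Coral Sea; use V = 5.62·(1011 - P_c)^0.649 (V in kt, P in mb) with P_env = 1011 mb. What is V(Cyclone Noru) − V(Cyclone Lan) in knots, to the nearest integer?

57 kt

Cyclone Noru: ΔP = 129; V ≈ 5.62 × 129^0.649 ≈ 131.68 kt.
Cyclone Lan: ΔP = 54; V ≈ 5.62 × 54^0.649 ≈ 74.83 kt.
Difference ≈ 131.68 − 74.83 = 56.85 → 57 kt.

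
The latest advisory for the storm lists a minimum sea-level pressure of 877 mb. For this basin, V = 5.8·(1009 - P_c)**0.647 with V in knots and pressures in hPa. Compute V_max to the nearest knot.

137 kt

ΔP = 1009 − 877 = 132 mb.
132^0.647 ≈ 23.551.
V ≈ 5.8 × 23.551 ≈ 136.6 kt.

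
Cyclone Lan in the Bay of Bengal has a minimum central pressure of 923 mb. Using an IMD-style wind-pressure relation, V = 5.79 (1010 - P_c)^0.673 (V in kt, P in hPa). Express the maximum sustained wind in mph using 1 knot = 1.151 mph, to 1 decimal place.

ΔP = 1010 − 923 = 87 mb.
V ≈ 5.79 × 87^0.673 = 5.79 × 20.197 ≈ 116.943 kt.
116.943 × 1.151 ≈ 134.60 mph → 134.6 mph.

134.6 mph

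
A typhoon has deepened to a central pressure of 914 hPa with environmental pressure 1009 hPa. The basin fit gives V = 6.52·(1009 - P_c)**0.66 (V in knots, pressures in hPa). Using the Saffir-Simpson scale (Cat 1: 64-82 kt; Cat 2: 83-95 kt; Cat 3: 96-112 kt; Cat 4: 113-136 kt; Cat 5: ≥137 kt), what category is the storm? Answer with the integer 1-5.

4

ΔP = 1009 − 914 = 95 hPa.
V ≈ 6.52 × 95^0.66 = 6.52 × 20.20 ≈ 132 kt.
132 kt falls in the Category 4 band.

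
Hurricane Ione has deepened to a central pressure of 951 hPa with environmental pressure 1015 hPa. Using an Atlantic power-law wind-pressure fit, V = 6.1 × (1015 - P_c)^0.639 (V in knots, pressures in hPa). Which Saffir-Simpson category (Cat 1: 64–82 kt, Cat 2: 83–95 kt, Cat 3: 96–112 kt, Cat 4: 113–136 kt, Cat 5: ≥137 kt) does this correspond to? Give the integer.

ΔP = 1015 − 951 = 64 hPa.
V ≈ 6.1 × 64^0.639 = 6.1 × 14.26 ≈ 87 kt.
87 kt falls in the Category 2 band.

2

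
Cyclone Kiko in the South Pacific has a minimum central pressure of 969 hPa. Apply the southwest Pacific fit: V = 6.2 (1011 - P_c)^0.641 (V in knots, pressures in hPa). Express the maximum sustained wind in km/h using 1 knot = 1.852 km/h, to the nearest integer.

126 km/h

ΔP = 1011 − 969 = 42 hPa.
V ≈ 6.2 × 42^0.641 = 6.2 × 10.977 ≈ 68.060 kt.
68.060 × 1.852 ≈ 126.05 km/h → 126 km/h.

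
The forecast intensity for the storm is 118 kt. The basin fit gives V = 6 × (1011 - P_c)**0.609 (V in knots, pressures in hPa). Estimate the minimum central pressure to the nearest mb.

ΔP = (V / 6)^(1/0.609) = (118/6)^1.642.
118/6 = 19.667; 19.667^1.642 ≈ 133.15 mb.
P_c = 1011 − 133.15 = 877.85 ≈ 878 mb.

878 mb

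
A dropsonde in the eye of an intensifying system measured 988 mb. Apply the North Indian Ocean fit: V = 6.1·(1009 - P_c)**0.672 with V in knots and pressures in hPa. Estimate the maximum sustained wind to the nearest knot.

47 kt

ΔP = 1009 − 988 = 21 mb.
21^0.672 ≈ 7.736.
V ≈ 6.1 × 7.736 ≈ 47.2 kt.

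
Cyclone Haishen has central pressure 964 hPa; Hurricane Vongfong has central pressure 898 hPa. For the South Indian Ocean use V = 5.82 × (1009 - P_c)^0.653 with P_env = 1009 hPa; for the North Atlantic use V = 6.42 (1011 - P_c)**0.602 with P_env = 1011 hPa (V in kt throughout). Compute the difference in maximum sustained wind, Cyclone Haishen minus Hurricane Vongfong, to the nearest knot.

-41 kt

Cyclone Haishen: ΔP = 45; V ≈ 5.82 × 45^0.653 ≈ 69.90 kt.
Hurricane Vongfong: ΔP = 113; V ≈ 6.42 × 113^0.602 ≈ 110.53 kt.
Difference ≈ 69.90 − 110.53 = -40.63 → -41 kt.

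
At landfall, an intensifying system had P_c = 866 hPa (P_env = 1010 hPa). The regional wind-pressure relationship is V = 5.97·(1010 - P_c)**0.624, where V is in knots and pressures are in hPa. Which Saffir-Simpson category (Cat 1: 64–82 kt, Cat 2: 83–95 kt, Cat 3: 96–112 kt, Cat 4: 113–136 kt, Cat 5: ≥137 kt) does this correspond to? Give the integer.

ΔP = 1010 − 866 = 144 hPa.
V ≈ 5.97 × 144^0.624 = 5.97 × 22.22 ≈ 133 kt.
133 kt falls in the Category 4 band.

4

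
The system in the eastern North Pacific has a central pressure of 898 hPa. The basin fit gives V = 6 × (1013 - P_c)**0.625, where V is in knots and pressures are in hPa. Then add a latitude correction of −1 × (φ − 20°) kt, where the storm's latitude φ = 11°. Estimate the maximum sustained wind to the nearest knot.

125 kt

ΔP = 1013 − 898 = 115 hPa.
115^0.625 ≈ 19.406.
V ≈ 6 × 19.406 ≈ 116.4 kt.
Latitude correction: −1 × (11 − 20) = 9 kt.
Corrected V ≈ 125.4 kt → 125 kt.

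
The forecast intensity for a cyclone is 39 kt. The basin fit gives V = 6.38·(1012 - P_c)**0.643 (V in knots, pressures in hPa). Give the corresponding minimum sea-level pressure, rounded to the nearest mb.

ΔP = (V / 6.38)^(1/0.643) = (39/6.38)^1.555.
39/6.38 = 6.113; 6.113^1.555 ≈ 16.70 mb.
P_c = 1012 − 16.70 = 995.30 ≈ 995 mb.

995 mb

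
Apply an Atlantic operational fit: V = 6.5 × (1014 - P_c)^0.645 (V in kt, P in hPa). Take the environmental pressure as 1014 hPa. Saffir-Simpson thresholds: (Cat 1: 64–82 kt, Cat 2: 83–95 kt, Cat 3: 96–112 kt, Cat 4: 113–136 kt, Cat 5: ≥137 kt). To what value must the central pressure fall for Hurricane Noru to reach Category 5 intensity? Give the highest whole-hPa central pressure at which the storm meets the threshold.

901 hPa

Category 5 begins at V = 137 kt.
Required ΔP = (137/6.5)^(1/0.645) = 21.077^1.550 ≈ 112.83 hPa.
P_c ≤ 1014 − 112.83 = 901.17, so the highest integer P_c is 901 hPa.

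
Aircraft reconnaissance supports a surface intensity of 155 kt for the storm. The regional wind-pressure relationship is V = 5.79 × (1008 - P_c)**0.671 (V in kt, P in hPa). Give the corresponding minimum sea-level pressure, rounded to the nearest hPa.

874 hPa

ΔP = (V / 5.79)^(1/0.671) = (155/5.79)^1.490.
155/5.79 = 26.770; 26.770^1.490 ≈ 134.17 hPa.
P_c = 1008 − 134.17 = 873.83 ≈ 874 hPa.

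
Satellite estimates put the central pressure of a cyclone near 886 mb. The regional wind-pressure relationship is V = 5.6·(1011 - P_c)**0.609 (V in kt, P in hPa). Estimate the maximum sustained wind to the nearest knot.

106 kt

ΔP = 1011 − 886 = 125 mb.
125^0.609 ≈ 18.924.
V ≈ 5.6 × 18.924 ≈ 106.0 kt.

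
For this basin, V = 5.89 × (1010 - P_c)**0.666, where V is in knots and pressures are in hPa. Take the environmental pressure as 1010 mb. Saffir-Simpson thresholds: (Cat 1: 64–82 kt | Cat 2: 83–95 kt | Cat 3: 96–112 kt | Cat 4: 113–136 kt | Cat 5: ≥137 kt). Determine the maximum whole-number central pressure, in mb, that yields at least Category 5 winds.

897 mb

Category 5 begins at V = 137 kt.
Required ΔP = (137/5.89)^(1/0.666) = 23.260^1.502 ≈ 112.71 mb.
P_c ≤ 1010 − 112.71 = 897.29, so the highest integer P_c is 897 mb.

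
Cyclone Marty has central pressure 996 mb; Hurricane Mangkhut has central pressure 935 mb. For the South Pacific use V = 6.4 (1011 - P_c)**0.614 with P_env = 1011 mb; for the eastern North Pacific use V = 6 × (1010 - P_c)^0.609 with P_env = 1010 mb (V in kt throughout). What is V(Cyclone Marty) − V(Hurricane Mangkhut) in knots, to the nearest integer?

Cyclone Marty: ΔP = 15; V ≈ 6.4 × 15^0.614 ≈ 33.75 kt.
Hurricane Mangkhut: ΔP = 75; V ≈ 6 × 75^0.609 ≈ 83.19 kt.
Difference ≈ 33.75 − 83.19 = -49.44 → -49 kt.

-49 kt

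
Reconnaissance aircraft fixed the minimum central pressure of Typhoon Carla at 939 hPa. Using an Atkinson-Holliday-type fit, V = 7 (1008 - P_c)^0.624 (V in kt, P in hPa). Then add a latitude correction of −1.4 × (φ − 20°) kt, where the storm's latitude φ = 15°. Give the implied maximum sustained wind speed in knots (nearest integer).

ΔP = 1008 − 939 = 69 hPa.
69^0.624 ≈ 14.042.
V ≈ 7 × 14.042 ≈ 98.3 kt.
Latitude correction: −1.4 × (15 − 20) = 7 kt.
Corrected V ≈ 105.3 kt → 105 kt.

105 kt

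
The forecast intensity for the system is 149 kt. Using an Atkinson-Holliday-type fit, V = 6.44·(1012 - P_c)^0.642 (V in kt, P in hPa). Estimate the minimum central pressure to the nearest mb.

ΔP = (V / 6.44)^(1/0.642) = (149/6.44)^1.558.
149/6.44 = 23.137; 23.137^1.558 ≈ 133.38 mb.
P_c = 1012 − 133.38 = 878.62 ≈ 879 mb.

879 mb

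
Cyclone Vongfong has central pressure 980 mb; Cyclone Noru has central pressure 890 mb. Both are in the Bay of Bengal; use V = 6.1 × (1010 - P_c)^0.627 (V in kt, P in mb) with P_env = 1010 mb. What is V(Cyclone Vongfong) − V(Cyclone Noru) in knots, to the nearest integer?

Cyclone Vongfong: ΔP = 30; V ≈ 6.1 × 30^0.627 ≈ 51.46 kt.
Cyclone Noru: ΔP = 120; V ≈ 6.1 × 120^0.627 ≈ 122.74 kt.
Difference ≈ 51.46 − 122.74 = -71.28 → -71 kt.

-71 kt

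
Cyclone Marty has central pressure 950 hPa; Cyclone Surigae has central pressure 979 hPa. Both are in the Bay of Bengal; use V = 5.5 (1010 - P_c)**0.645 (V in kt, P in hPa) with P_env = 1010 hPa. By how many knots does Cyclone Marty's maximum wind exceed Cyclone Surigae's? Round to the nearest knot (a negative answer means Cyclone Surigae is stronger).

27 kt

Cyclone Marty: ΔP = 60; V ≈ 5.5 × 60^0.645 ≈ 77.14 kt.
Cyclone Surigae: ΔP = 31; V ≈ 5.5 × 31^0.645 ≈ 50.38 kt.
Difference ≈ 77.14 − 50.38 = 26.76 → 27 kt.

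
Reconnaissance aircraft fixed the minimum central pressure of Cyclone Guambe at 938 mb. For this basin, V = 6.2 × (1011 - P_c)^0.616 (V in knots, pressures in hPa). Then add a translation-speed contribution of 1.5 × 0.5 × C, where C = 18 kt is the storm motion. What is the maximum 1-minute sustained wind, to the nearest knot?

ΔP = 1011 − 938 = 73 mb.
73^0.616 ≈ 14.054.
V ≈ 6.2 × 14.054 ≈ 87.1 kt.
Translation term: 1.5 × 0.5 × 18 = 13.5 kt.
Corrected V ≈ 100.6 kt → 101 kt.

101 kt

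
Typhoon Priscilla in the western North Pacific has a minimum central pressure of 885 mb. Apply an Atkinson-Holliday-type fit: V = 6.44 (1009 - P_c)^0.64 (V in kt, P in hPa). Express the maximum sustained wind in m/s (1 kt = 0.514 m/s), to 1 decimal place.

72.4 m/s

ΔP = 1009 − 885 = 124 mb.
V ≈ 6.44 × 124^0.64 = 6.44 × 21.867 ≈ 140.824 kt.
140.824 × 0.514 ≈ 72.38 m/s → 72.4 m/s.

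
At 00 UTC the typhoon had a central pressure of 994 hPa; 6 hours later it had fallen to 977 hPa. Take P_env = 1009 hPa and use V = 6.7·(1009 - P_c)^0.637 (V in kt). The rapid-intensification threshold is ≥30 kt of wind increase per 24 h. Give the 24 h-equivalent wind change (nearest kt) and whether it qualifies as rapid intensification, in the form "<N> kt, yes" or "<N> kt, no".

93 kt, yes

V₁: ΔP = 15, V ≈ 6.7 × 15^0.637 ≈ 37.60 kt.
V₂: ΔP = 32, V ≈ 6.7 × 32^0.637 ≈ 60.93 kt.
ΔV over 6 h = 23.33 kt → 24 h equivalent = 23.33 × 24/6 ≈ 93.32 kt.
93 kt ≥ 30 kt ⇒ rapid intensification.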